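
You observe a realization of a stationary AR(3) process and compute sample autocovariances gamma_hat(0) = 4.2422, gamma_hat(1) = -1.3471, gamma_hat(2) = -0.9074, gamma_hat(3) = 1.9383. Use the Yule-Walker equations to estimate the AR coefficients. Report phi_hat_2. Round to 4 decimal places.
\hat\phi_{2} = -0.2120

The Yule-Walker equations for an AR(p) process read, in matrix form,
  Gamma_p phi = r_p,   with   (Gamma_p)_{ij} = gamma(|i - j|),
                       (r_p)_i = gamma(i),   i,j = 1..p.
Substitute the sample gammas (Toeplitz matrix and right-hand side of size 3):
  Gamma_p = [[4.2422, -1.3471, -0.9074], [-1.3471, 4.2422, -1.3471], [-0.9074, -1.3471, 4.2422]]
  r_p     = [-1.3471, -0.9074, 1.9383]
Written out (R1..R3):
  (R1) 4.2422 phi_1 - 1.3471 phi_2 - 0.9074 phi_3 = -1.3471
  (R2) -1.3471 phi_1 + 4.2422 phi_2 - 1.3471 phi_3 = -0.9074
  (R3) -0.9074 phi_1 - 1.3471 phi_2 + 4.2422 phi_3 = 1.9383
Gaussian elimination:
  R2 <- R2 - (-1.3471/4.2422) R1 = R2 - (-0.317547) R1:  3.814432 phi_2 - 1.635243 phi_3 = -1.335168
  R3 <- R3 - (-0.9074/4.2422) R1 = R3 - (-0.213898) R1:  -1.635243 phi_2 + 4.048109 phi_3 = 1.650157
  R3 <- R3 - (-1.635243/3.814432) R2 = R3 - (-0.428699) R2:  3.347082 phi_3 = 1.077772
Back-substitution:
  phi_hat_3 = 1.077772 / 3.347082 = 0.322004
  phi_hat_2 = (-1.335168 - (-1.635243)(0.322004)) / 3.814432 = -0.211988
  phi_hat_1 = (-1.3471 - (-1.3471)(-0.211988) - (-0.9074)(0.322004)) / 4.2422 = -0.315988
So phi_hat = [-0.3160, -0.2120, 0.3220].
Therefore phi_hat_2 = -0.2120.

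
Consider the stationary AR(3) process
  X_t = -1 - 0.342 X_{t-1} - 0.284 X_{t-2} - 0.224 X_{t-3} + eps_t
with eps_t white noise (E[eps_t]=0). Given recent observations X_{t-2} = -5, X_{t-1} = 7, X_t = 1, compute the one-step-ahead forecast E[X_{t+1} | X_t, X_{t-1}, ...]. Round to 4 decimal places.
E[X_{t+1} \mid \mathcal F_t] = -2.2100

For an AR(p) model X_t = c + sum_i phi_i X_{t-i} + eps_t, the
one-step-ahead conditional mean is
  E[X_{t+1} | X_t, ...] = c + sum_i phi_i X_{t+1-i}.
Substitute known values:
  E[X_{t+1} | ...] = -1 + (-0.342) * (1) + (-0.284) * (7) + (-0.224) * (-5)
                   = -2.2100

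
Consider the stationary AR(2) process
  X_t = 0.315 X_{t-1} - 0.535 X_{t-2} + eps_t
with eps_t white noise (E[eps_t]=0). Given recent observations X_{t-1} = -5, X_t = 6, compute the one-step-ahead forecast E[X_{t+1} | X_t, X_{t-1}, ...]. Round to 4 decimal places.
E[X_{t+1} \mid \mathcal F_t] = 4.5650

For an AR(p) model X_t = c + sum_i phi_i X_{t-i} + eps_t, the
one-step-ahead conditional mean is
  E[X_{t+1} | X_t, ...] = c + sum_i phi_i X_{t+1-i}.
Substitute known values:
  E[X_{t+1} | ...] = (0.315) * (6) + (-0.535) * (-5)
                   = 4.5650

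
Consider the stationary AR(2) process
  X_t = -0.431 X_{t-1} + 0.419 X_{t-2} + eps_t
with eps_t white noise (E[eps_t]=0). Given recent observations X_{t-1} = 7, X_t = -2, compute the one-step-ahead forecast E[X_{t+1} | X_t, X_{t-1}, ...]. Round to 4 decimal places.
E[X_{t+1} \mid \mathcal F_t] = 3.7950

For an AR(p) model X_t = c + sum_i phi_i X_{t-i} + eps_t, the
one-step-ahead conditional mean is
  E[X_{t+1} | X_t, ...] = c + sum_i phi_i X_{t+1-i}.
Substitute known values:
  E[X_{t+1} | ...] = (-0.431) * (-2) + (0.419) * (7)
                   = 3.7950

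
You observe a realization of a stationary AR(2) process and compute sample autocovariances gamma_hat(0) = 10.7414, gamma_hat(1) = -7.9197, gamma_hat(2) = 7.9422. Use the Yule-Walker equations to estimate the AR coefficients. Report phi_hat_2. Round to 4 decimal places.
\hat\phi_{2} = 0.4290

The Yule-Walker equations for an AR(p) process read, in matrix form,
  Gamma_p phi = r_p,   with   (Gamma_p)_{ij} = gamma(|i - j|),
                       (r_p)_i = gamma(i),   i,j = 1..p.
Substitute the sample gammas (Toeplitz matrix and right-hand side of size 2):
  Gamma_p = [[10.7414, -7.9197], [-7.9197, 10.7414]]
  r_p     = [-7.9197, 7.9422]
Written out:
  10.7414 phi_1 - 7.9197 phi_2 = -7.9197
  -7.9197 phi_1 + 10.7414 phi_2 = 7.9422
Solve by Cramer's rule:
  det = gamma(0)^2 - gamma(1)^2 = (10.7414)^2 - (-7.9197)^2 = 115.37767396 - 62.72164809 = 52.65602587
  phi_hat_1 = [gamma(1) gamma(0) - gamma(1) gamma(2)] / det = [(-7.9197)(10.7414) - (-7.9197)(7.9422)] / 52.65602587 = -22.16882424 / 52.65602587 = -0.421
  phi_hat_2 = [gamma(0) gamma(2) - gamma(1)^2] / det = [(10.7414)(7.9422) - (-7.9197)^2] / 52.65602587 = 22.58869899 / 52.65602587 = 0.429
So phi_hat = [-0.4210, 0.4290].
Therefore phi_hat_2 = 0.4290.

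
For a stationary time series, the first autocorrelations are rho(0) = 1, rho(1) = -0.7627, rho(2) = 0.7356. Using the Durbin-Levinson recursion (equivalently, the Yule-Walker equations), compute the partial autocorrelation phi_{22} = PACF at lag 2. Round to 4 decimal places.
\phi_{22} = 0.3679

The PACF at lag k is phi_{kk}, the last component of the solution
to the Yule-Walker system G_k phi = r_k where
  (G_k)_{ij} = rho(|i - j|), (r_k)_i = rho(i), i,j = 1..k.
Equivalently, Durbin-Levinson gives phi_{kk} iteratively:
  phi_{11} = rho(1)
  phi_{kk} = [rho(k) - sum_{j=1..k-1} phi_{k-1,j} rho(k-j)]
            / [1 - sum_{j=1..k-1} phi_{k-1,j} rho(j)],
  phi_{k,j} = phi_{k-1,j} - phi_{kk} phi_{k-1,k-j},  j = 1..k-1.
Step k = 1:
  phi_11 = rho(1) = -0.7627.
Step k = 2:
  phi_22 = [rho(2) - phi_11 rho(1)] / [1 - phi_11 rho(1)] = [0.7356 - (-0.7627)(-0.7627)] / [1 - (-0.7627)(-0.7627)]
         = 0.15388871 / 0.41828871 = 0.3679.
Therefore phi_{22} = 0.3679.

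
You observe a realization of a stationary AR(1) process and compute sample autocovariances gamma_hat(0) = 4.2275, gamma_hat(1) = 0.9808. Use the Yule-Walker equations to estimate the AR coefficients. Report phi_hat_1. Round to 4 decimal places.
\hat\phi_{1} = 0.2320

The Yule-Walker equations for an AR(p) process read, in matrix form,
  Gamma_p phi = r_p,   with   (Gamma_p)_{ij} = gamma(|i - j|),
                       (r_p)_i = gamma(i),   i,j = 1..p.
Substitute the sample gammas (Toeplitz matrix and right-hand side of size 1):
  Gamma_p = [[4.2275]]
  r_p     = [0.9808]
With p = 1 this is the single equation gamma(0) phi_1 = gamma(1):
  phi_hat_1 = gamma(1) / gamma(0) = 0.9808 / 4.2275 = 0.2320.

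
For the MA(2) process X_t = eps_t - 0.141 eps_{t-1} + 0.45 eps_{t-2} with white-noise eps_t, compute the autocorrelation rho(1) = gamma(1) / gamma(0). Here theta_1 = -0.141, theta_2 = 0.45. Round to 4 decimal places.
\rho(1) = -0.1673

For an MA(q) process with theta_0 = 1, the autocovariance is
  gamma(k) = sigma^2 * sum_{i=0..q-k} theta_i * theta_{i+k},
and rho(k) = gamma(k) / gamma(0). Sigma^2 cancels.
  numerator   = (1)*(-0.141) + (-0.141)*(0.45) = -0.20445.
  denominator = (1)^2 + (-0.141)^2 + (0.45)^2 = 1.222381.
  rho(1) = -0.20445 / 1.222381 = -0.1673.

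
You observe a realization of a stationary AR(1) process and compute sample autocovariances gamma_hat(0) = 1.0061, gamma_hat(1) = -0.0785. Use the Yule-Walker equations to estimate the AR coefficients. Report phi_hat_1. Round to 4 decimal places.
\hat\phi_{1} = -0.0780

The Yule-Walker equations for an AR(p) process read, in matrix form,
  Gamma_p phi = r_p,   with   (Gamma_p)_{ij} = gamma(|i - j|),
                       (r_p)_i = gamma(i),   i,j = 1..p.
Substitute the sample gammas (Toeplitz matrix and right-hand side of size 1):
  Gamma_p = [[1.0061]]
  r_p     = [-0.0785]
With p = 1 this is the single equation gamma(0) phi_1 = gamma(1):
  phi_hat_1 = gamma(1) / gamma(0) = -0.0785 / 1.0061 = -0.0780.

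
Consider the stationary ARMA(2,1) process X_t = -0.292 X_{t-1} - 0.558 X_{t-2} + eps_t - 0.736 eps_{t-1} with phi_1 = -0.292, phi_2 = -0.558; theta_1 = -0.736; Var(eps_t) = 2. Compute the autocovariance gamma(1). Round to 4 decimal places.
\gamma(1) = -1.9702

Multiply the model equation by X_{t-k} and take expectations. With theta_0 = psi_0 = 1 and psi_j the MA(infinity) weights, this gives
  gamma(k) - sum_i phi_i gamma(k-i) = c_k,
  c_k = sigma^2 * sum_{j=k..q} theta_j psi_{j-k}   (c_k = 0 for k > q),
using gamma(-m) = gamma(m).
psi-weights needed (psi_j = theta_j + sum_i phi_i psi_{j-i}):
  psi_1 = theta_1 + phi_1 = -0.736 + (-0.292) = -1.028
Right-hand sides:
  c_0 = sigma^2 (1 + theta_1 psi_1) = 2 * (1 + (-0.736)(-1.028)) = 2 * 1.756608 = 3.513216
  c_1 = sigma^2 theta_1 = 2 * (-0.736) = -1.472
  c_2 = 0
Equations for k = 0, 1, 2 (AR order 2, c_2 = 0):
  (E0) gamma(0) = phi_1 gamma(1) + phi_2 gamma(2) + c_0
  (E1) gamma(1) = phi_1 gamma(0) + phi_2 gamma(1) + c_1
  (E2) gamma(2) = phi_1 gamma(1) + phi_2 gamma(0)
From (E1): gamma(1) = A gamma(0) + B with
  A = phi_1 / (1 - phi_2) = -0.292 / 1.558 = -0.18742,   B = c_1 / (1 - phi_2) = -1.472 / 1.558 = -0.944801.
Insert (E2) into (E0): gamma(0) (1 - phi_2^2) = phi_1 (1 + phi_2) gamma(1) + c_0.
  phi_1 (1 + phi_2) = (-0.292)(0.442) = -0.129064,   1 - phi_2^2 = 0.688636.
Replace gamma(1) by A gamma(0) + B and collect gamma(0):
  gamma(0) [0.688636 - (-0.129064)(-0.18742)] = (-0.129064)(-0.944801) + 3.513216
  gamma(0) * 0.664447 = 3.635156
  gamma(0) = 3.635156 / 0.664447 = 5.47095.
  gamma(1) = A gamma(0) + B = (-0.18742)(5.47095) + (-0.944801) = -1.970165.
Therefore gamma(1) = -1.9702 (to 4 decimal places).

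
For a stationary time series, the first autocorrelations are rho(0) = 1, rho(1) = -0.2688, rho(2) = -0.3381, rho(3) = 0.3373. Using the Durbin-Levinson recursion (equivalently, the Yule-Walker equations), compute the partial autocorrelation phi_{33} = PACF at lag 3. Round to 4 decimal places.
\phi_{33} = 0.1170

The PACF at lag k is phi_{kk}, the last component of the solution
to the Yule-Walker system G_k phi = r_k where
  (G_k)_{ij} = rho(|i - j|), (r_k)_i = rho(i), i,j = 1..k.
Equivalently, Durbin-Levinson gives phi_{kk} iteratively:
  phi_{11} = rho(1)
  phi_{kk} = [rho(k) - sum_{j=1..k-1} phi_{k-1,j} rho(k-j)]
            / [1 - sum_{j=1..k-1} phi_{k-1,j} rho(j)],
  phi_{k,j} = phi_{k-1,j} - phi_{kk} phi_{k-1,k-j},  j = 1..k-1.
Step k = 1:
  phi_11 = rho(1) = -0.2688.
Step k = 2:
  phi_22 = [rho(2) - phi_11 rho(1)] / [1 - phi_11 rho(1)] = [-0.3381 - (-0.2688)(-0.2688)] / [1 - (-0.2688)(-0.2688)]
         = -0.41035344 / 0.92774656 = -0.442312.
  Update: phi_21 = phi_11 - phi_22 phi_11 = -0.2688 - (-0.442312)(-0.2688) = -0.387693.
Step k = 3:
  phi_33 = [rho(3) - phi_21 rho(2) - phi_22 rho(1)] / [1 - phi_21 rho(1) - phi_22 rho(2)]
    numerator   = 0.3373 - (-0.387693)(-0.3381) - (-0.442312)(-0.2688) = 0.08732737
    denominator = 1 - (-0.387693)(-0.2688) - (-0.442312)(-0.3381) = 0.74624231
  phi_33 = 0.08732737 / 0.74624231 = 0.117.
Therefore phi_{33} = 0.1170.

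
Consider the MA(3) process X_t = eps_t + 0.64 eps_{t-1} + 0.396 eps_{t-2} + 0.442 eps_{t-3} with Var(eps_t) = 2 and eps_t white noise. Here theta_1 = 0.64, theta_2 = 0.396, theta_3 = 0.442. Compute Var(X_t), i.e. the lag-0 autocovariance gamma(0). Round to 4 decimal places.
\gamma(0) = 3.5236

For an MA(q) process X_t = eps_t + sum_i theta_i eps_{t-i} with
Var(eps_t) = sigma^2, the variance is
  gamma(0) = sigma^2 * (1 + sum_i theta_i^2).
  sum_i theta_i^2 = (0.64)^2 + (0.396)^2 + (0.442)^2 = 0.4096 + 0.156816 + 0.195364 = 0.76178.
  gamma(0) = 2 * (1 + 0.76178) = 2 * 1.76178 = 3.52356, which rounds to 3.5236.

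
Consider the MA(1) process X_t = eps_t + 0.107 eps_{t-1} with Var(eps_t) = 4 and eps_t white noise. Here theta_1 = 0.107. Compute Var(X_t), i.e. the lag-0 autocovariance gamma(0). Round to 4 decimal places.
\gamma(0) = 4.0458

For an MA(q) process X_t = eps_t + sum_i theta_i eps_{t-i} with
Var(eps_t) = sigma^2, the variance is
  gamma(0) = sigma^2 * (1 + sum_i theta_i^2).
  sum_i theta_i^2 = (0.107)^2 = 0.011449.
  gamma(0) = 4 * (1 + 0.011449) = 4 * 1.011449 = 4.045796, which rounds to 4.0458.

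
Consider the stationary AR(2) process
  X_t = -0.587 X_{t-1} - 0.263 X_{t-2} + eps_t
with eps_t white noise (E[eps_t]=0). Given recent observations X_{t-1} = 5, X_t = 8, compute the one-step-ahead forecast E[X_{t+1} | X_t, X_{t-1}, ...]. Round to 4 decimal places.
E[X_{t+1} \mid \mathcal F_t] = -6.0110

For an AR(p) model X_t = c + sum_i phi_i X_{t-i} + eps_t, the
one-step-ahead conditional mean is
  E[X_{t+1} | X_t, ...] = c + sum_i phi_i X_{t+1-i}.
Substitute known values:
  E[X_{t+1} | ...] = (-0.587) * (8) + (-0.263) * (5)
                   = -6.0110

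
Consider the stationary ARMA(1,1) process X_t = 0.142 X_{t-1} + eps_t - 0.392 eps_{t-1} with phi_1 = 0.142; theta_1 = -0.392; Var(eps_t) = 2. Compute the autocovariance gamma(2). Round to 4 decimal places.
\gamma(2) = -0.0684

Multiply the model equation by X_{t-k} and take expectations. With theta_0 = psi_0 = 1 and psi_j the MA(infinity) weights, this gives
  gamma(k) - sum_i phi_i gamma(k-i) = c_k,
  c_k = sigma^2 * sum_{j=k..q} theta_j psi_{j-k}   (c_k = 0 for k > q),
using gamma(-m) = gamma(m).
psi-weights needed (psi_j = theta_j + sum_i phi_i psi_{j-i}):
  psi_1 = theta_1 + phi_1 = -0.392 + (0.142) = -0.25
Right-hand sides:
  c_0 = sigma^2 (1 + theta_1 psi_1) = 2 * (1 + (-0.392)(-0.25)) = 2 * 1.098 = 2.196
  c_1 = sigma^2 theta_1 = 2 * (-0.392) = -0.784
  c_2 = 0
Equations for k = 0 and k = 1 (AR order 1):
  gamma(0) = phi_1 gamma(1) + c_0
  gamma(1) = phi_1 gamma(0) + c_1
Substituting the second into the first: gamma(0) (1 - phi_1^2) = c_0 + phi_1 c_1, so
  gamma(0) = (c_0 + phi_1 c_1) / (1 - phi_1^2) = (2.196 + (0.142)(-0.784)) / (1 - (0.142)^2) = 2.084672 / 0.979836 = 2.127572.
  gamma(1) = phi_1 gamma(0) + c_1 = (0.142)(2.127572) + (-0.784) = -0.481885.
For k = 2 (> q): gamma(2) = phi_1 gamma(1) = (0.142)(-0.481885) = -0.068428.
Therefore gamma(2) = -0.0684 (to 4 decimal places).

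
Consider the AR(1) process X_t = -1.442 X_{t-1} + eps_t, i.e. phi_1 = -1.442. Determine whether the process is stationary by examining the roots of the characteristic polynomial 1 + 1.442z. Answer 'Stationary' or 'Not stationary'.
\text{Not stationary}

The AR(p) characteristic polynomial is P(z) = 1 + 1.442z.
Stationarity requires all roots to lie outside the unit circle, i.e. |z| > 1 for every root.
This is linear in z: 1 + (1.442) z = 0  =>  z = -1/(1.442) = -0.693481,  |z| = 0.693481.
Moduli of all roots: 0.6935.
All moduli strictly greater than 1? No.
Verdict: Not stationary.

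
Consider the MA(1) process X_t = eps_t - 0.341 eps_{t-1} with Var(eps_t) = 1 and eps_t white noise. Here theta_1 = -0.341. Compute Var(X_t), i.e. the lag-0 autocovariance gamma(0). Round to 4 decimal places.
\gamma(0) = 1.1163

For an MA(q) process X_t = eps_t + sum_i theta_i eps_{t-i} with
Var(eps_t) = sigma^2, the variance is
  gamma(0) = sigma^2 * (1 + sum_i theta_i^2).
  sum_i theta_i^2 = (-0.341)^2 = 0.116281.
  gamma(0) = 1 * (1 + 0.116281) = 1 * 1.116281 = 1.116281, which rounds to 1.1163.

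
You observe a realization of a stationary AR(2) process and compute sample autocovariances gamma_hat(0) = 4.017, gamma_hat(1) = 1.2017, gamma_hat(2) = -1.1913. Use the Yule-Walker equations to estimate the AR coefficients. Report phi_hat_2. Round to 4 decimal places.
\hat\phi_{2} = -0.4240

The Yule-Walker equations for an AR(p) process read, in matrix form,
  Gamma_p phi = r_p,   with   (Gamma_p)_{ij} = gamma(|i - j|),
                       (r_p)_i = gamma(i),   i,j = 1..p.
Substitute the sample gammas (Toeplitz matrix and right-hand side of size 2):
  Gamma_p = [[4.017, 1.2017], [1.2017, 4.017]]
  r_p     = [1.2017, -1.1913]
Written out:
  4.017 phi_1 + 1.2017 phi_2 = 1.2017
  1.2017 phi_1 + 4.017 phi_2 = -1.1913
Solve by Cramer's rule:
  det = gamma(0)^2 - gamma(1)^2 = (4.017)^2 - (1.2017)^2 = 16.136289 - 1.44408289 = 14.69220611
  phi_hat_1 = [gamma(1) gamma(0) - gamma(1) gamma(2)] / det = [(1.2017)(4.017) - (1.2017)(-1.1913)] / 14.69220611 = 6.25881411 / 14.69220611 = 0.426
  phi_hat_2 = [gamma(0) gamma(2) - gamma(1)^2] / det = [(4.017)(-1.1913) - (1.2017)^2] / 14.69220611 = -6.22953499 / 14.69220611 = -0.424
So phi_hat = [0.4260, -0.4240].
Therefore phi_hat_2 = -0.4240.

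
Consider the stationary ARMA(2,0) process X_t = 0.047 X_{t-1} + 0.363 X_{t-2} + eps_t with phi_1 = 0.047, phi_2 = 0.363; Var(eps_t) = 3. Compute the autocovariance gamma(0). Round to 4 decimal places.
\gamma(0) = 3.4742

Multiply the model equation by X_{t-k} and take expectations. With theta_0 = psi_0 = 1 and psi_j the MA(infinity) weights, this gives
  gamma(k) - sum_i phi_i gamma(k-i) = c_k,
  c_k = sigma^2 * sum_{j=k..q} theta_j psi_{j-k}   (c_k = 0 for k > q),
using gamma(-m) = gamma(m).
Pure AR (q = 0): c_0 = sigma^2 = 3, c_k = 0 for k >= 1.
Equations for k = 0, 1, 2 (AR order 2, c_2 = 0):
  (E0) gamma(0) = phi_1 gamma(1) + phi_2 gamma(2) + c_0
  (E1) gamma(1) = phi_1 gamma(0) + phi_2 gamma(1) + c_1
  (E2) gamma(2) = phi_1 gamma(1) + phi_2 gamma(0)
From (E1): gamma(1) = A gamma(0) + B with
  A = phi_1 / (1 - phi_2) = 0.047 / 0.637 = 0.073783,   B = c_1 / (1 - phi_2) = 0 / 0.637 = 0.
Insert (E2) into (E0): gamma(0) (1 - phi_2^2) = phi_1 (1 + phi_2) gamma(1) + c_0.
  phi_1 (1 + phi_2) = (0.047)(1.363) = 0.064061,   1 - phi_2^2 = 0.868231.
Replace gamma(1) by A gamma(0) + B and collect gamma(0):
  gamma(0) [0.868231 - (0.064061)(0.073783)] = c_0 = 3
  gamma(0) * 0.863504 = 3
  gamma(0) = 3 / 0.863504 = 3.474215.
Therefore gamma(0) = 3.4742 (to 4 decimal places).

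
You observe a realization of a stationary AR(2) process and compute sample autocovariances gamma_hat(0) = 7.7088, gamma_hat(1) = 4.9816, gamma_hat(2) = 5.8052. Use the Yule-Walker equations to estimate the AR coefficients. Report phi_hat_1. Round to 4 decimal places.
\hat\phi_{1} = 0.2740

The Yule-Walker equations for an AR(p) process read, in matrix form,
  Gamma_p phi = r_p,   with   (Gamma_p)_{ij} = gamma(|i - j|),
                       (r_p)_i = gamma(i),   i,j = 1..p.
Substitute the sample gammas (Toeplitz matrix and right-hand side of size 2):
  Gamma_p = [[7.7088, 4.9816], [4.9816, 7.7088]]
  r_p     = [4.9816, 5.8052]
Written out:
  7.7088 phi_1 + 4.9816 phi_2 = 4.9816
  4.9816 phi_1 + 7.7088 phi_2 = 5.8052
Solve by Cramer's rule:
  det = gamma(0)^2 - gamma(1)^2 = (7.7088)^2 - (4.9816)^2 = 59.42559744 - 24.81633856 = 34.60925888
  phi_hat_1 = [gamma(1) gamma(0) - gamma(1) gamma(2)] / det = [(4.9816)(7.7088) - (4.9816)(5.8052)] / 34.60925888 = 9.48297376 / 34.60925888 = 0.274
  phi_hat_2 = [gamma(0) gamma(2) - gamma(1)^2] / det = [(7.7088)(5.8052) - (4.9816)^2] / 34.60925888 = 19.9347872 / 34.60925888 = 0.576
So phi_hat = [0.2740, 0.5760].
Therefore phi_hat_1 = 0.2740.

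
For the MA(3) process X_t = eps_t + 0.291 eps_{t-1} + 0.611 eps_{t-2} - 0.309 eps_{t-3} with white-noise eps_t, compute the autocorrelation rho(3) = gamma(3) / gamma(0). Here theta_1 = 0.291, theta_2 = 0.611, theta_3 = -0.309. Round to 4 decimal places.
\rho(3) = -0.1989

For an MA(q) process with theta_0 = 1, the autocovariance is
  gamma(k) = sigma^2 * sum_{i=0..q-k} theta_i * theta_{i+k},
and rho(k) = gamma(k) / gamma(0). Sigma^2 cancels.
  numerator   = (1)*(-0.309) = -0.309.
  denominator = (1)^2 + (0.291)^2 + (0.611)^2 + (-0.309)^2 = 1.553483.
  rho(3) = -0.309 / 1.553483 = -0.1989.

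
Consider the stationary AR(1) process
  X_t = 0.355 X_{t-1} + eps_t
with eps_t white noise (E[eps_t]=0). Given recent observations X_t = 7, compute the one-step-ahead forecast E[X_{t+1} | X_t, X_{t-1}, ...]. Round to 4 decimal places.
E[X_{t+1} \mid \mathcal F_t] = 2.4850

For an AR(p) model X_t = c + sum_i phi_i X_{t-i} + eps_t, the
one-step-ahead conditional mean is
  E[X_{t+1} | X_t, ...] = c + sum_i phi_i X_{t+1-i}.
Substitute known values:
  E[X_{t+1} | ...] = (0.355) * (7)
                   = 2.4850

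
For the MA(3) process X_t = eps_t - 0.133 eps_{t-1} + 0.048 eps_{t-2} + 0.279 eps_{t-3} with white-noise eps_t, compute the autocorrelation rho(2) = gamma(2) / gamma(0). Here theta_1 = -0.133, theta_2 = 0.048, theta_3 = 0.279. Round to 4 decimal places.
\rho(2) = 0.0099

For an MA(q) process with theta_0 = 1, the autocovariance is
  gamma(k) = sigma^2 * sum_{i=0..q-k} theta_i * theta_{i+k},
and rho(k) = gamma(k) / gamma(0). Sigma^2 cancels.
  numerator   = (1)*(0.048) + (-0.133)*(0.279) = 0.010893.
  denominator = (1)^2 + (-0.133)^2 + (0.048)^2 + (0.279)^2 = 1.097834.
  rho(2) = 0.010893 / 1.097834 = 0.0099.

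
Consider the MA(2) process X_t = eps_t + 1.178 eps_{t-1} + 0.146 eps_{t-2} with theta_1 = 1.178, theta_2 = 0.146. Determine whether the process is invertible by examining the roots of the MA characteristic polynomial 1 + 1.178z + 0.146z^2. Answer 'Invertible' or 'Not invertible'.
\text{Not invertible}

The MA(q) characteristic polynomial is P(z) = 1 + 1.178z + 0.146z^2.
Invertibility requires all roots to lie outside the unit circle, i.e. |z| > 1 for every root.
Set 1 + (1.178) z + (0.146) z^2 = 0, i.e. a z^2 + b z + c = 0 with a = 0.146, b = 1.178, c = 1.
Discriminant D = b^2 - 4ac = (1.178)^2 - 4*(0.146)*1 = 1.387684 - (0.584) = 0.803684.
D >= 0, so the roots are real: z = (-b +/- sqrt(D)) / (2a) = (-1.178 +/- 0.896484) / (0.292).
  z_1 = (-1.178 + 0.896484) / (0.292) = -0.9641,   |z_1| = 0.9641.
  z_2 = (-1.178 - 0.896484) / (0.292) = -7.1044,   |z_2| = 7.1044.
Moduli of all roots: 0.9641, 7.1044.
All moduli strictly greater than 1? No.
Verdict: Not invertible.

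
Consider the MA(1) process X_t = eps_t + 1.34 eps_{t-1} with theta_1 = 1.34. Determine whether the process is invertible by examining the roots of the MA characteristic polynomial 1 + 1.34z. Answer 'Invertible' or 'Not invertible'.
\text{Not invertible}

The MA(q) characteristic polynomial is P(z) = 1 + 1.34z.
Invertibility requires all roots to lie outside the unit circle, i.e. |z| > 1 for every root.
This is linear in z: 1 + (1.34) z = 0  =>  z = -1/(1.34) = -0.746269,  |z| = 0.746269.
Moduli of all roots: 0.7463.
All moduli strictly greater than 1? No.
Verdict: Not invertible.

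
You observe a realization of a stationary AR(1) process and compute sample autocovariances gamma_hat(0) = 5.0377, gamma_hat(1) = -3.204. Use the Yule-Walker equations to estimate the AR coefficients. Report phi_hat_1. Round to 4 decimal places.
\hat\phi_{1} = -0.6360

The Yule-Walker equations for an AR(p) process read, in matrix form,
  Gamma_p phi = r_p,   with   (Gamma_p)_{ij} = gamma(|i - j|),
                       (r_p)_i = gamma(i),   i,j = 1..p.
Substitute the sample gammas (Toeplitz matrix and right-hand side of size 1):
  Gamma_p = [[5.0377]]
  r_p     = [-3.204]
With p = 1 this is the single equation gamma(0) phi_1 = gamma(1):
  phi_hat_1 = gamma(1) / gamma(0) = -3.204 / 5.0377 = -0.6360.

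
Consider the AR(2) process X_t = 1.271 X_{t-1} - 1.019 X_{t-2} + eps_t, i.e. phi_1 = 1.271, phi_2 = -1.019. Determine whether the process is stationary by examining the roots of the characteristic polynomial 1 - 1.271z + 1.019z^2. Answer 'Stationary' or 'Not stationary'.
\text{Not stationary}

The AR(p) characteristic polynomial is P(z) = 1 - 1.271z + 1.019z^2.
Stationarity requires all roots to lie outside the unit circle, i.e. |z| > 1 for every root.
Set 1 + (-1.271) z + (1.019) z^2 = 0, i.e. a z^2 + b z + c = 0 with a = 1.019, b = -1.271, c = 1.
Discriminant D = b^2 - 4ac = (-1.271)^2 - 4*(1.019)*1 = 1.615441 - (4.076) = -2.460559.
D < 0, so the roots are the complex-conjugate pair z = (-b +/- i sqrt(-D)) / (2a) = 0.6237 +/- 0.7697i.
For a conjugate pair |z|^2 = z * conj(z) = (product of roots) = c/a = 1/(1.019) = 0.981354, so |z| = sqrt(0.981354) = 0.9906 for both roots.
Moduli of all roots: 0.9906, 0.9906.
All moduli strictly greater than 1? No.
Verdict: Not stationary.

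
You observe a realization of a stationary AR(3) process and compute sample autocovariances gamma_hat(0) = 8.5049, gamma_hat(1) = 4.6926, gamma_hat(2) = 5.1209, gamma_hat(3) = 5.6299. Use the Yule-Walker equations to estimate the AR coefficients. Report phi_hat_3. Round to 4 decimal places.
\hat\phi_{3} = 0.4150

The Yule-Walker equations for an AR(p) process read, in matrix form,
  Gamma_p phi = r_p,   with   (Gamma_p)_{ij} = gamma(|i - j|),
                       (r_p)_i = gamma(i),   i,j = 1..p.
Substitute the sample gammas (Toeplitz matrix and right-hand side of size 3):
  Gamma_p = [[8.5049, 4.6926, 5.1209], [4.6926, 8.5049, 4.6926], [5.1209, 4.6926, 8.5049]]
  r_p     = [4.6926, 5.1209, 5.6299]
Written out (R1..R3):
  (R1) 8.5049 phi_1 + 4.6926 phi_2 + 5.1209 phi_3 = 4.6926
  (R2) 4.6926 phi_1 + 8.5049 phi_2 + 4.6926 phi_3 = 5.1209
  (R3) 5.1209 phi_1 + 4.6926 phi_2 + 8.5049 phi_3 = 5.6299
Gaussian elimination:
  R2 <- R2 - (4.6926/8.5049) R1 = R2 - (0.551753) R1:  5.915746 phi_2 + 1.867131 phi_3 = 2.531746
  R3 <- R3 - (5.1209/8.5049) R1 = R3 - (0.602112) R1:  1.867131 phi_2 + 5.421546 phi_3 = 2.804431
  R3 <- R3 - (1.867131/5.915746) R2 = R3 - (0.31562) R2:  4.832241 phi_3 = 2.00536
Back-substitution:
  phi_hat_3 = 2.00536 / 4.832241 = 0.414996
  phi_hat_2 = (2.531746 - (1.867131)(0.414996)) / 5.915746 = 0.296986
  phi_hat_1 = (4.6926 - (4.6926)(0.296986) - (5.1209)(0.414996)) / 8.5049 = 0.138016
So phi_hat = [0.1380, 0.2970, 0.4150].
Therefore phi_hat_3 = 0.4150.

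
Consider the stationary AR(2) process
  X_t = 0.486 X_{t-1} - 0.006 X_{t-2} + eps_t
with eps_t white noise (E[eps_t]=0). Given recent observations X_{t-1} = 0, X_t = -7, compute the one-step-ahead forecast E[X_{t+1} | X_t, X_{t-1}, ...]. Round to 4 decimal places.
E[X_{t+1} \mid \mathcal F_t] = -3.4020

For an AR(p) model X_t = c + sum_i phi_i X_{t-i} + eps_t, the
one-step-ahead conditional mean is
  E[X_{t+1} | X_t, ...] = c + sum_i phi_i X_{t+1-i}.
Substitute known values:
  E[X_{t+1} | ...] = (0.486) * (-7) + (-0.006) * (0)
                   = -3.4020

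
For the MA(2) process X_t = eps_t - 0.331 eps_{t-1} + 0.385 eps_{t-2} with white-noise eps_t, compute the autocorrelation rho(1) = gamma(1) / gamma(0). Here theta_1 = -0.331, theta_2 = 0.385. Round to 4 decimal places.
\rho(1) = -0.3645

For an MA(q) process with theta_0 = 1, the autocovariance is
  gamma(k) = sigma^2 * sum_{i=0..q-k} theta_i * theta_{i+k},
and rho(k) = gamma(k) / gamma(0). Sigma^2 cancels.
  numerator   = (1)*(-0.331) + (-0.331)*(0.385) = -0.458435.
  denominator = (1)^2 + (-0.331)^2 + (0.385)^2 = 1.257786.
  rho(1) = -0.458435 / 1.257786 = -0.3645.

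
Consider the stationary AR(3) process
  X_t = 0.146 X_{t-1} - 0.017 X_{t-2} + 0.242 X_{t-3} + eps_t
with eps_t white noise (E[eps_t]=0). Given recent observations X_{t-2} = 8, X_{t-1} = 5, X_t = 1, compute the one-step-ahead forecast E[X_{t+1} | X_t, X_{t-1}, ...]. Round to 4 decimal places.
E[X_{t+1} \mid \mathcal F_t] = 1.9970

For an AR(p) model X_t = c + sum_i phi_i X_{t-i} + eps_t, the
one-step-ahead conditional mean is
  E[X_{t+1} | X_t, ...] = c + sum_i phi_i X_{t+1-i}.
Substitute known values:
  E[X_{t+1} | ...] = (0.146) * (1) + (-0.017) * (5) + (0.242) * (8)
                   = 1.9970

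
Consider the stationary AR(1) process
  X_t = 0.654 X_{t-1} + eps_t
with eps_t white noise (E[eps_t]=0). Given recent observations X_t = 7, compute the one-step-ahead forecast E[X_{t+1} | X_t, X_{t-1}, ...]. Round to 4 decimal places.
E[X_{t+1} \mid \mathcal F_t] = 4.5780

For an AR(p) model X_t = c + sum_i phi_i X_{t-i} + eps_t, the
one-step-ahead conditional mean is
  E[X_{t+1} | X_t, ...] = c + sum_i phi_i X_{t+1-i}.
Substitute known values:
  E[X_{t+1} | ...] = (0.654) * (7)
                   = 4.5780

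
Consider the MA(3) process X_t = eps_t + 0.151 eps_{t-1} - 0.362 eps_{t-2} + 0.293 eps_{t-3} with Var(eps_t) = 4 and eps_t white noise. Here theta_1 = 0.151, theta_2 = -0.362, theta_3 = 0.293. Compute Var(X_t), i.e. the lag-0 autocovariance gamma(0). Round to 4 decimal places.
\gamma(0) = 4.9588

For an MA(q) process X_t = eps_t + sum_i theta_i eps_{t-i} with
Var(eps_t) = sigma^2, the variance is
  gamma(0) = sigma^2 * (1 + sum_i theta_i^2).
  sum_i theta_i^2 = (0.151)^2 + (-0.362)^2 + (0.293)^2 = 0.022801 + 0.131044 + 0.085849 = 0.239694.
  gamma(0) = 4 * (1 + 0.239694) = 4 * 1.239694 = 4.958776, which rounds to 4.9588.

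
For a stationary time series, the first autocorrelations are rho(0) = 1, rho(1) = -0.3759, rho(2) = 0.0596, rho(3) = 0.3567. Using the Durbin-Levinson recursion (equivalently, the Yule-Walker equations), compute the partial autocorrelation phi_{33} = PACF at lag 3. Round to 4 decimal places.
\phi_{33} = 0.4060

The PACF at lag k is phi_{kk}, the last component of the solution
to the Yule-Walker system G_k phi = r_k where
  (G_k)_{ij} = rho(|i - j|), (r_k)_i = rho(i), i,j = 1..k.
Equivalently, Durbin-Levinson gives phi_{kk} iteratively:
  phi_{11} = rho(1)
  phi_{kk} = [rho(k) - sum_{j=1..k-1} phi_{k-1,j} rho(k-j)]
            / [1 - sum_{j=1..k-1} phi_{k-1,j} rho(j)],
  phi_{k,j} = phi_{k-1,j} - phi_{kk} phi_{k-1,k-j},  j = 1..k-1.
Step k = 1:
  phi_11 = rho(1) = -0.3759.
Step k = 2:
  phi_22 = [rho(2) - phi_11 rho(1)] / [1 - phi_11 rho(1)] = [0.0596 - (-0.3759)(-0.3759)] / [1 - (-0.3759)(-0.3759)]
         = -0.08170081 / 0.85869919 = -0.095145.
  Update: phi_21 = phi_11 - phi_22 phi_11 = -0.3759 - (-0.095145)(-0.3759) = -0.411665.
Step k = 3:
  phi_33 = [rho(3) - phi_21 rho(2) - phi_22 rho(1)] / [1 - phi_21 rho(1) - phi_22 rho(2)]
    numerator   = 0.3567 - (-0.411665)(0.0596) - (-0.095145)(-0.3759) = 0.34547028
    denominator = 1 - (-0.411665)(-0.3759) - (-0.095145)(0.0596) = 0.85092578
  phi_33 = 0.34547028 / 0.85092578 = 0.406.
Therefore phi_{33} = 0.4060.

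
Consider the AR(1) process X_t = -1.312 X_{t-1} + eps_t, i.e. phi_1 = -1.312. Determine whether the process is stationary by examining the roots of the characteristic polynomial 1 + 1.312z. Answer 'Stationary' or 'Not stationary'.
\text{Not stationary}

The AR(p) characteristic polynomial is P(z) = 1 + 1.312z.
Stationarity requires all roots to lie outside the unit circle, i.e. |z| > 1 for every root.
This is linear in z: 1 + (1.312) z = 0  =>  z = -1/(1.312) = -0.762195,  |z| = 0.762195.
Moduli of all roots: 0.7622.
All moduli strictly greater than 1? No.
Verdict: Not stationary.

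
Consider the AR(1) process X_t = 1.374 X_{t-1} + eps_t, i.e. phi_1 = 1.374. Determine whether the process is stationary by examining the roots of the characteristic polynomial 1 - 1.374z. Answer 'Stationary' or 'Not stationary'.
\text{Not stationary}

The AR(p) characteristic polynomial is P(z) = 1 - 1.374z.
Stationarity requires all roots to lie outside the unit circle, i.e. |z| > 1 for every root.
This is linear in z: 1 + (-1.374) z = 0  =>  z = -1/(-1.374) = 0.727802,  |z| = 0.727802.
Moduli of all roots: 0.7278.
All moduli strictly greater than 1? No.
Verdict: Not stationary.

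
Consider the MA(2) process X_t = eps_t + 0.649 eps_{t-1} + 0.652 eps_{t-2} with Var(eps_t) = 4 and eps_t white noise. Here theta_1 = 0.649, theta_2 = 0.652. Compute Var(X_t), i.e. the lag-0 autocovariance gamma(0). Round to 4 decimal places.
\gamma(0) = 7.3852

For an MA(q) process X_t = eps_t + sum_i theta_i eps_{t-i} with
Var(eps_t) = sigma^2, the variance is
  gamma(0) = sigma^2 * (1 + sum_i theta_i^2).
  sum_i theta_i^2 = (0.649)^2 + (0.652)^2 = 0.421201 + 0.425104 = 0.846305.
  gamma(0) = 4 * (1 + 0.846305) = 4 * 1.846305 = 7.38522, which rounds to 7.3852.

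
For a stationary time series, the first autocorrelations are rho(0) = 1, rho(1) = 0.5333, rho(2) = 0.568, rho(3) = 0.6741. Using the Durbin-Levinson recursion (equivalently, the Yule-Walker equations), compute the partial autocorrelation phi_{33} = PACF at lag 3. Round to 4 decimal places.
\phi_{33} = 0.4640

The PACF at lag k is phi_{kk}, the last component of the solution
to the Yule-Walker system G_k phi = r_k where
  (G_k)_{ij} = rho(|i - j|), (r_k)_i = rho(i), i,j = 1..k.
Equivalently, Durbin-Levinson gives phi_{kk} iteratively:
  phi_{11} = rho(1)
  phi_{kk} = [rho(k) - sum_{j=1..k-1} phi_{k-1,j} rho(k-j)]
            / [1 - sum_{j=1..k-1} phi_{k-1,j} rho(j)],
  phi_{k,j} = phi_{k-1,j} - phi_{kk} phi_{k-1,k-j},  j = 1..k-1.
Step k = 1:
  phi_11 = rho(1) = 0.5333.
Step k = 2:
  phi_22 = [rho(2) - phi_11 rho(1)] / [1 - phi_11 rho(1)] = [0.568 - (0.5333)(0.5333)] / [1 - (0.5333)(0.5333)]
         = 0.28359111 / 0.71559111 = 0.396303.
  Update: phi_21 = phi_11 - phi_22 phi_11 = 0.5333 - (0.396303)(0.5333) = 0.321951.
Step k = 3:
  phi_33 = [rho(3) - phi_21 rho(2) - phi_22 rho(1)] / [1 - phi_21 rho(1) - phi_22 rho(2)]
    numerator   = 0.6741 - (0.321951)(0.568) - (0.396303)(0.5333) = 0.27988303
    denominator = 1 - (0.321951)(0.5333) - (0.396303)(0.568) = 0.60320302
  phi_33 = 0.27988303 / 0.60320302 = 0.464.
Therefore phi_{33} = 0.4640.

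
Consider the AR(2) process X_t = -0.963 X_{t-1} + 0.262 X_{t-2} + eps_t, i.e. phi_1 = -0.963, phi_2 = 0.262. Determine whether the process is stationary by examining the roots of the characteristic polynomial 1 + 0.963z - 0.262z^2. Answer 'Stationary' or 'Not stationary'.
\text{Not stationary}

The AR(p) characteristic polynomial is P(z) = 1 + 0.963z - 0.262z^2.
Stationarity requires all roots to lie outside the unit circle, i.e. |z| > 1 for every root.
Set 1 + (0.963) z + (-0.262) z^2 = 0, i.e. a z^2 + b z + c = 0 with a = -0.262, b = 0.963, c = 1.
Discriminant D = b^2 - 4ac = (0.963)^2 - 4*(-0.262)*1 = 0.927369 - (-1.048) = 1.975369.
D >= 0, so the roots are real: z = (-b +/- sqrt(D)) / (2a) = (-0.963 +/- 1.405478) / (-0.524).
  z_1 = (-0.963 + 1.405478) / (-0.524) = -0.8444,   |z_1| = 0.8444.
  z_2 = (-0.963 - 1.405478) / (-0.524) = 4.52,   |z_2| = 4.52.
Moduli of all roots: 0.8444, 4.5200.
All moduli strictly greater than 1? No.
Verdict: Not stationary.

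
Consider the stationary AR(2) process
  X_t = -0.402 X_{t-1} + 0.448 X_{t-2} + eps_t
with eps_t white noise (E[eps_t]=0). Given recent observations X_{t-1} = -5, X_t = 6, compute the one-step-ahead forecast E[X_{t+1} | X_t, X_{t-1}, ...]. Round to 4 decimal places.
E[X_{t+1} \mid \mathcal F_t] = -4.6520

For an AR(p) model X_t = c + sum_i phi_i X_{t-i} + eps_t, the
one-step-ahead conditional mean is
  E[X_{t+1} | X_t, ...] = c + sum_i phi_i X_{t+1-i}.
Substitute known values:
  E[X_{t+1} | ...] = (-0.402) * (6) + (0.448) * (-5)
                   = -4.6520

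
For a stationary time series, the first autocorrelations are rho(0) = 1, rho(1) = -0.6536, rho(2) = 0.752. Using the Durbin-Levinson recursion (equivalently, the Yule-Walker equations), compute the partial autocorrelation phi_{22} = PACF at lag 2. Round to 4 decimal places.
\phi_{22} = 0.5670

The PACF at lag k is phi_{kk}, the last component of the solution
to the Yule-Walker system G_k phi = r_k where
  (G_k)_{ij} = rho(|i - j|), (r_k)_i = rho(i), i,j = 1..k.
Equivalently, Durbin-Levinson gives phi_{kk} iteratively:
  phi_{11} = rho(1)
  phi_{kk} = [rho(k) - sum_{j=1..k-1} phi_{k-1,j} rho(k-j)]
            / [1 - sum_{j=1..k-1} phi_{k-1,j} rho(j)],
  phi_{k,j} = phi_{k-1,j} - phi_{kk} phi_{k-1,k-j},  j = 1..k-1.
Step k = 1:
  phi_11 = rho(1) = -0.6536.
Step k = 2:
  phi_22 = [rho(2) - phi_11 rho(1)] / [1 - phi_11 rho(1)] = [0.752 - (-0.6536)(-0.6536)] / [1 - (-0.6536)(-0.6536)]
         = 0.32480704 / 0.57280704 = 0.567.
Therefore phi_{22} = 0.5670.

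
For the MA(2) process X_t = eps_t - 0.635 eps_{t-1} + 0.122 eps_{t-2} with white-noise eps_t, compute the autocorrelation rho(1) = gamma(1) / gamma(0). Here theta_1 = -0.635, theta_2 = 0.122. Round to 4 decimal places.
\rho(1) = -0.5024

For an MA(q) process with theta_0 = 1, the autocovariance is
  gamma(k) = sigma^2 * sum_{i=0..q-k} theta_i * theta_{i+k},
and rho(k) = gamma(k) / gamma(0). Sigma^2 cancels.
  numerator   = (1)*(-0.635) + (-0.635)*(0.122) = -0.71247.
  denominator = (1)^2 + (-0.635)^2 + (0.122)^2 = 1.418109.
  rho(1) = -0.71247 / 1.418109 = -0.5024.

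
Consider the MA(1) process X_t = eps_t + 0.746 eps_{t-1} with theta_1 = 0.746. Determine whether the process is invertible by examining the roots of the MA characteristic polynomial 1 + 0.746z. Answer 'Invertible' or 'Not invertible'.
\text{Invertible}

The MA(q) characteristic polynomial is P(z) = 1 + 0.746z.
Invertibility requires all roots to lie outside the unit circle, i.e. |z| > 1 for every root.
This is linear in z: 1 + (0.746) z = 0  =>  z = -1/(0.746) = -1.340483,  |z| = 1.340483.
Moduli of all roots: 1.3405.
All moduli strictly greater than 1? Yes.
Verdict: Invertible.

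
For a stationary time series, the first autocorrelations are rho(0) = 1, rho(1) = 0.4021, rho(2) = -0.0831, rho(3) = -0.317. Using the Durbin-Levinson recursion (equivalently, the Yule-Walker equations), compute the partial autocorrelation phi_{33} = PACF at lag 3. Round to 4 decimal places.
\phi_{33} = -0.2040

The PACF at lag k is phi_{kk}, the last component of the solution
to the Yule-Walker system G_k phi = r_k where
  (G_k)_{ij} = rho(|i - j|), (r_k)_i = rho(i), i,j = 1..k.
Equivalently, Durbin-Levinson gives phi_{kk} iteratively:
  phi_{11} = rho(1)
  phi_{kk} = [rho(k) - sum_{j=1..k-1} phi_{k-1,j} rho(k-j)]
            / [1 - sum_{j=1..k-1} phi_{k-1,j} rho(j)],
  phi_{k,j} = phi_{k-1,j} - phi_{kk} phi_{k-1,k-j},  j = 1..k-1.
Step k = 1:
  phi_11 = rho(1) = 0.4021.
Step k = 2:
  phi_22 = [rho(2) - phi_11 rho(1)] / [1 - phi_11 rho(1)] = [-0.0831 - (0.4021)(0.4021)] / [1 - (0.4021)(0.4021)]
         = -0.24478441 / 0.83831559 = -0.291996.
  Update: phi_21 = phi_11 - phi_22 phi_11 = 0.4021 - (-0.291996)(0.4021) = 0.519511.
Step k = 3:
  phi_33 = [rho(3) - phi_21 rho(2) - phi_22 rho(1)] / [1 - phi_21 rho(1) - phi_22 rho(2)]
    numerator   = -0.317 - (0.519511)(-0.0831) - (-0.291996)(0.4021) = -0.1564172
    denominator = 1 - (0.519511)(0.4021) - (-0.291996)(-0.0831) = 0.76683964
  phi_33 = -0.1564172 / 0.76683964 = -0.204.
Therefore phi_{33} = -0.2040.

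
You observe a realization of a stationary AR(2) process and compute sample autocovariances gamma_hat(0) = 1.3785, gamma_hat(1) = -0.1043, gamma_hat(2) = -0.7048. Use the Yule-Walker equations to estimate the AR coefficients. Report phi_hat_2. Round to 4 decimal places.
\hat\phi_{2} = -0.5200

The Yule-Walker equations for an AR(p) process read, in matrix form,
  Gamma_p phi = r_p,   with   (Gamma_p)_{ij} = gamma(|i - j|),
                       (r_p)_i = gamma(i),   i,j = 1..p.
Substitute the sample gammas (Toeplitz matrix and right-hand side of size 2):
  Gamma_p = [[1.3785, -0.1043], [-0.1043, 1.3785]]
  r_p     = [-0.1043, -0.7048]
Written out:
  1.3785 phi_1 - 0.1043 phi_2 = -0.1043
  -0.1043 phi_1 + 1.3785 phi_2 = -0.7048
Solve by Cramer's rule:
  det = gamma(0)^2 - gamma(1)^2 = (1.3785)^2 - (-0.1043)^2 = 1.90026225 - 0.01087849 = 1.88938376
  phi_hat_1 = [gamma(1) gamma(0) - gamma(1) gamma(2)] / det = [(-0.1043)(1.3785) - (-0.1043)(-0.7048)] / 1.88938376 = -0.21728819 / 1.88938376 = -0.115
  phi_hat_2 = [gamma(0) gamma(2) - gamma(1)^2] / det = [(1.3785)(-0.7048) - (-0.1043)^2] / 1.88938376 = -0.98244529 / 1.88938376 = -0.52
So phi_hat = [-0.1150, -0.5200].
Therefore phi_hat_2 = -0.5200.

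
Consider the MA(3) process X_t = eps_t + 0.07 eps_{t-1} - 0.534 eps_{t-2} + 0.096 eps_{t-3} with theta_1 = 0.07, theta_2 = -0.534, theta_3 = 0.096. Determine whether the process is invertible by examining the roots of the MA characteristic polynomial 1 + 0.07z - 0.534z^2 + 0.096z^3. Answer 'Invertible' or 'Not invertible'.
\text{Invertible}

The MA(q) characteristic polynomial is P(z) = 1 + 0.07z - 0.534z^2 + 0.096z^3.
Invertibility requires all roots to lie outside the unit circle, i.e. |z| > 1 for every root.
Degree 3: look for a simple real root z0 first, then factor out (1 - z/z0) and solve the remaining quadratic.
Testing z0 = 5: P(5) = 1 + (0.07)(5) + (-0.534)(5)^2 + (0.096)(5)^3
  = 1 + (0.35) + (-13.35) + (12) = 0.  So z_0 = 5 is a root, |z_0| = 5.
Divide out the factor (1 - 0.2 z) = (1 - z/z0) (since 1/z0 = 0.2):
  P(z) = (1 - 0.2 z)(1 + (0.27) z + (-0.48) z^2)
  [check: z-coef 0.27 - (0.2) = 0.07; z^2-coef -0.48 - (0.2)(0.27) = -0.534; z^3-coef -(0.2)(-0.48) = 0.096.]
Remaining roots from the quadratic factor 1 + (0.27) z + (-0.48) z^2:
  Set 1 + (0.27) z + (-0.48) z^2 = 0, i.e. a z^2 + b z + c = 0 with a = -0.48, b = 0.27, c = 1.
  Discriminant D = b^2 - 4ac = (0.27)^2 - 4*(-0.48)*1 = 0.0729 - (-1.92) = 1.9929.
  D >= 0, so the roots are real: z = (-b +/- sqrt(D)) / (2a) = (-0.27 +/- 1.411701) / (-0.96).
    z_1 = (-0.27 + 1.411701) / (-0.96) = -1.1893,   |z_1| = 1.1893.
    z_2 = (-0.27 - 1.411701) / (-0.96) = 1.7518,   |z_2| = 1.7518.
Moduli of all roots: 5.0000, 1.1893, 1.7518.
All moduli strictly greater than 1? Yes.
Verdict: Invertible.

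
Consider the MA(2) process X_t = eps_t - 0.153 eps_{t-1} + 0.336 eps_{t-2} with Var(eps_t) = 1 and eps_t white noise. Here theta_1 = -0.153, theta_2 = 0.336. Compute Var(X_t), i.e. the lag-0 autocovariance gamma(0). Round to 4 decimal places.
\gamma(0) = 1.1363

For an MA(q) process X_t = eps_t + sum_i theta_i eps_{t-i} with
Var(eps_t) = sigma^2, the variance is
  gamma(0) = sigma^2 * (1 + sum_i theta_i^2).
  sum_i theta_i^2 = (-0.153)^2 + (0.336)^2 = 0.023409 + 0.112896 = 0.136305.
  gamma(0) = 1 * (1 + 0.136305) = 1 * 1.136305 = 1.136305, which rounds to 1.1363.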